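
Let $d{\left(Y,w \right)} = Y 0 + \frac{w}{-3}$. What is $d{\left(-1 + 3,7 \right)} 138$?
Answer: $-322$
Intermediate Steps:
$d{\left(Y,w \right)} = - \frac{w}{3}$ ($d{\left(Y,w \right)} = 0 + w \left(- \frac{1}{3}\right) = 0 - \frac{w}{3} = - \frac{w}{3}$)
$d{\left(-1 + 3,7 \right)} 138 = \left(- \frac{1}{3}\right) 7 \cdot 138 = \left(- \frac{7}{3}\right) 138 = -322$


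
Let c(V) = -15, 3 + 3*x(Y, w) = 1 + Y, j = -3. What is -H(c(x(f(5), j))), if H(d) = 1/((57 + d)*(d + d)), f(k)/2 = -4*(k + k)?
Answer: 1/1260 ≈ 0.00079365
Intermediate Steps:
f(k) = -16*k (f(k) = 2*(-4*(k + k)) = 2*(-8*k) = -16*k)
x(Y, w) = -⅔ + Y/3 (x(Y, w) = -1 + (1 + Y)/3 = -1 + (⅓ + Y/3) = -⅔ + Y/3)
H(d) = 1/(2*d*(57 + d)) (H(d) = 1/((57 + d)*(2*d)) = 1/(2*d*(57 + d)))
-H(c(x(f(5), j))) = -1/(2*(-15)*(57 - 15)) = -(-1)/(2*15*42) = -1*(-1/1260) = 1/1260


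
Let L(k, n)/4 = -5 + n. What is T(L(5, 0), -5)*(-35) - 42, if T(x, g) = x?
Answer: 658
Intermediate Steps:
L(k, n) = -20 + 4*n (L(k, n) = 4*(-5 + n) = -20 + 4*n)
T(L(5, 0), -5)*(-35) - 42 = (-20 + 4*0)*(-35) - 42 = (-20 + 0)*(-35) - 42 = -20*(-35) - 42 = 700 - 42 = 658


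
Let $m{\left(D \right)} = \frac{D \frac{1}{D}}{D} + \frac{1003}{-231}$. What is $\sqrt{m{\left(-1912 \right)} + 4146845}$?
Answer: $\frac{\sqrt{202235359900102914}}{220836} \approx 2036.4$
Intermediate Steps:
$m{\left(D \right)} = - \frac{1003}{231} + \frac{1}{D}$ ($m{\left(D \right)} = 1 \frac{1}{D} + 1003 \left(- \frac{1}{231}\right) = \frac{1}{D} - \frac{1003}{231} = - \frac{1003}{231} + \frac{1}{D}$)
$\sqrt{m{\left(-1912 \right)} + 4146845} = \sqrt{\left(- \frac{1003}{231} + \frac{1}{-1912}\right) + 4146845} = \sqrt{\left(- \frac{1003}{231} - \frac{1}{1912}\right) + 4146845} = \sqrt{- \frac{1917967}{441672} + 4146845} = \sqrt{\frac{1831543406873}{441672}} = \frac{\sqrt{202235359900102914}}{220836}$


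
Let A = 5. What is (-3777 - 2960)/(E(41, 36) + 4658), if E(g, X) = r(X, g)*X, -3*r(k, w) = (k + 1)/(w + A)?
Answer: -154951/106912 ≈ -1.4493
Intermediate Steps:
r(k, w) = -(1 + k)/(3*(5 + w)) (r(k, w) = -(k + 1)/(3*(w + 5)) = -(1 + k)/(3*(5 + w)))
E(g, X) = X*(-1 - X)/(3*(5 + g)) (E(g, X) = ((-1 - X)/(3*(5 + g)))*X = X*(-1 - X)/(3*(5 + g)))
(-3777 - 2960)/(E(41, 36) + 4658) = (-3777 - 2960)/(-1*36*(1 + 36)/(15 + 3*41) + 4658) = -6737/(-1*36*37/(15 + 123) + 4658) = -6737/(-1*36*37/138 + 4658) = -6737/(-1*36*1/138*37 + 4658) = -6737/(-222/23 + 4658) = -6737/106912/23 = -6737*23/106912 = -154951/106912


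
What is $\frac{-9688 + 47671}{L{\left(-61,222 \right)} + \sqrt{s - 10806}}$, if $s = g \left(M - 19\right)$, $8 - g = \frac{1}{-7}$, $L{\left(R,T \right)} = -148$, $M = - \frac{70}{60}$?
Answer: $- \frac{26233592}{153413} - \frac{12661 i \sqrt{2150162}}{153413} \approx -171.0 - 121.02 i$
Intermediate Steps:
$M = - \frac{7}{6}$ ($M = \left(-70\right) \frac{1}{60} = - \frac{7}{6} \approx -1.1667$)
$g = \frac{57}{7}$ ($g = 8 - \frac{1}{-7} = 8 - - \frac{1}{7} = 8 + \frac{1}{7} = \frac{57}{7} \approx 8.1429$)
$s = - \frac{2299}{14}$ ($s = \frac{57 \left(- \frac{7}{6} - 19\right)}{7} = \frac{57}{7} \left(- \frac{121}{6}\right) = - \frac{2299}{14} \approx -164.21$)
$\frac{-9688 + 47671}{L{\left(-61,222 \right)} + \sqrt{s - 10806}} = \frac{-9688 + 47671}{-148 + \sqrt{- \frac{2299}{14} - 10806}} = \frac{37983}{-148 + \sqrt{- \frac{153583}{14}}} = \frac{37983}{-148 + \frac{i \sqrt{2150162}}{14}}$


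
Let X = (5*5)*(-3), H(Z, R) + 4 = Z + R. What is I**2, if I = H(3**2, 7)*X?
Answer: 810000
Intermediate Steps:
H(Z, R) = -4 + R + Z (H(Z, R) = -4 + (Z + R) = -4 + (R + Z) = -4 + R + Z)
X = -75 (X = 25*(-3) = -75)
I = -900 (I = (-4 + 7 + 3**2)*(-75) = (-4 + 7 + 9)*(-75) = 12*(-75) = -900)
I**2 = (-900)**2 = 810000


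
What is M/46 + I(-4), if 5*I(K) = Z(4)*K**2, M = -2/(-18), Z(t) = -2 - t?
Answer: -39739/2070 ≈ -19.198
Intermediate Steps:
M = 1/9 (M = -2*(-1/18) = 1/9 ≈ 0.11111)
I(K) = -6*K**2/5 (I(K) = ((-2 - 1*4)*K**2)/5 = ((-2 - 4)*K**2)/5 = (-6*K**2)/5 = -6*K**2/5)
M/46 + I(-4) = (1/9)/46 - 6/5*(-4)**2 = (1/9)*(1/46) - 6/5*16 = 1/414 - 96/5 = -39739/2070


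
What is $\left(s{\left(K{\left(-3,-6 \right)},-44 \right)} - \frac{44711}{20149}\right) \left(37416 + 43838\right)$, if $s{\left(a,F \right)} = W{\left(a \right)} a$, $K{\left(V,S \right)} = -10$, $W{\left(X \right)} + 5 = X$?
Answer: $\frac{241945079306}{20149} \approx 1.2008 \cdot 10^{7}$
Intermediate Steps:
$W{\left(X \right)} = -5 + X$
$s{\left(a,F \right)} = a \left(-5 + a\right)$ ($s{\left(a,F \right)} = \left(-5 + a\right) a = a \left(-5 + a\right)$)
$\left(s{\left(K{\left(-3,-6 \right)},-44 \right)} - \frac{44711}{20149}\right) \left(37416 + 43838\right) = \left(- 10 \left(-5 - 10\right) - \frac{44711}{20149}\right) \left(37416 + 43838\right) = \left(\left(-10\right) \left(-15\right) - \frac{44711}{20149}\right) 81254 = \left(150 - \frac{44711}{20149}\right) 81254 = \frac{2977639}{20149} \cdot 81254 = \frac{241945079306}{20149}$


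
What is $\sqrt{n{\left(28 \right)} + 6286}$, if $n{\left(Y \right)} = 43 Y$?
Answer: $\sqrt{7490} \approx 86.545$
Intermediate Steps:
$\sqrt{n{\left(28 \right)} + 6286} = \sqrt{43 \cdot 28 + 6286} = \sqrt{1204 + 6286} = \sqrt{7490}$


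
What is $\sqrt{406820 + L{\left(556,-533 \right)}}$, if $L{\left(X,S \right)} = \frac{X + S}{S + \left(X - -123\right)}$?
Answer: $\frac{3 \sqrt{963530942}}{146} \approx 637.82$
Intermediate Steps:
$L{\left(X,S \right)} = \frac{S + X}{123 + S + X}$ ($L{\left(X,S \right)} = \frac{S + X}{S + \left(X + 123\right)} = \frac{S + X}{S + \left(123 + X\right)} = \frac{S + X}{123 + S + X}$)
$\sqrt{406820 + L{\left(556,-533 \right)}} = \sqrt{406820 + \frac{-533 + 556}{123 - 533 + 556}} = \sqrt{406820 + \frac{1}{146} \cdot 23} = \sqrt{406820 + \frac{23}{146}} = \sqrt{\frac{59395743}{146}} = \frac{3 \sqrt{963530942}}{146}$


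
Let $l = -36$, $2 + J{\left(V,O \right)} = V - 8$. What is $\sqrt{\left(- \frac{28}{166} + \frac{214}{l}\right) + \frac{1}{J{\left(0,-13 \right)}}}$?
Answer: $\frac{i \sqrt{9630490}}{1245} \approx 2.4926 i$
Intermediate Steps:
$J{\left(V,O \right)} = -10 + V$ ($J{\left(V,O \right)} = -2 + \left(V - 8\right) = -2 + \left(-8 + V\right) = -10 + V$)
$\sqrt{\left(- \frac{28}{166} + \frac{214}{l}\right) + \frac{1}{J{\left(0,-13 \right)}}} = \sqrt{\left(- \frac{28}{166} + \frac{214}{-36}\right) + \frac{1}{-10 + 0}} = \sqrt{\left(\left(-28\right) \frac{1}{166} + 214 \left(- \frac{1}{36}\right)\right) + \frac{1}{-10}} = \sqrt{\left(- \frac{14}{83} - \frac{107}{18}\right) - \frac{1}{10}} = \sqrt{- \frac{9133}{1494} - \frac{1}{10}} = \sqrt{- \frac{23206}{3735}} = \frac{i \sqrt{9630490}}{1245}$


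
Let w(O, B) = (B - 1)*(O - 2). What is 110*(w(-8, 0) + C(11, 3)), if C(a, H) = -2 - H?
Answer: 550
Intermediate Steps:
w(O, B) = (-1 + B)*(-2 + O)
110*(w(-8, 0) + C(11, 3)) = 110*((2 - 1*(-8) - 2*0 + 0*(-8)) + (-2 - 1*3)) = 110*((2 + 8 + 0 + 0) + (-2 - 3)) = 110*(10 - 5) = 110*5 = 550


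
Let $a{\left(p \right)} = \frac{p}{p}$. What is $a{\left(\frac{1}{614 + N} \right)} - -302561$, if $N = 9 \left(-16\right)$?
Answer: $302562$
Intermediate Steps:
$N = -144$
$a{\left(p \right)} = 1$
$a{\left(\frac{1}{614 + N} \right)} - -302561 = 1 - -302561 = 1 + 302561 = 302562$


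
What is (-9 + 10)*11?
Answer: 11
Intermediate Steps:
(-9 + 10)*11 = 1*11 = 11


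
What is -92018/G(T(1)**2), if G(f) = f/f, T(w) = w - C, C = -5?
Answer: -92018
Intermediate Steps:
T(w) = 5 + w (T(w) = w - 1*(-5) = w + 5 = 5 + w)
G(f) = 1
-92018/G(T(1)**2) = -92018/1 = -92018*1 = -92018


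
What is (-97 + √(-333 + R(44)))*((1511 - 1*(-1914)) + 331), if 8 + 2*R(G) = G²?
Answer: -364332 + 3756*√631 ≈ -2.6998e+5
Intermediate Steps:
R(G) = -4 + G²/2
(-97 + √(-333 + R(44)))*((1511 - 1*(-1914)) + 331) = (-97 + √(-333 + (-4 + (½)*44²)))*((1511 - 1*(-1914)) + 331) = (-97 + √(-333 + (-4 + (½)*1936)))*((1511 + 1914) + 331) = (-97 + √(-333 + (-4 + 968)))*(3425 + 331) = (-97 + √(-333 + 964))*3756 = (-97 + √631)*3756 = -364332 + 3756*√631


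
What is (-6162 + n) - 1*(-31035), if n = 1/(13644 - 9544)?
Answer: 101979301/4100 ≈ 24873.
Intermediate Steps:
n = 1/4100 ≈ 0.00024390
(-6162 + n) - 1*(-31035) = (-6162 + 1/4100) - 1*(-31035) = -25264199/4100 + 31035 = 101979301/4100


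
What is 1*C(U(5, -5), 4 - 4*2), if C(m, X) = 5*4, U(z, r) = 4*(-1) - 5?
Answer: 20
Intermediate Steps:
U(z, r) = -9 (U(z, r) = -4 - 5 = -9)
C(m, X) = 20
1*C(U(5, -5), 4 - 4*2) = 1*20 = 20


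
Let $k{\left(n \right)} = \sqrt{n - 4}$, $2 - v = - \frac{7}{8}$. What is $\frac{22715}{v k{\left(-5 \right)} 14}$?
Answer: $- \frac{12980 i}{69} \approx - 188.12 i$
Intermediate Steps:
$v = \frac{23}{8}$ ($v = 2 - - \frac{7}{8} = 2 + \frac{7}{8} = \frac{23}{8} \approx 2.875$)
$k{\left(n \right)} = \sqrt{-4 + n}$
$\frac{22715}{v k{\left(-5 \right)} 14} = \frac{22715}{\frac{23 \sqrt{-4 - 5}}{8} \cdot 14} = \frac{22715}{\frac{23 \sqrt{-9}}{8} \cdot 14} = \frac{22715}{\frac{23 \cdot 3 i}{8} \cdot 14} = \frac{22715}{\frac{69 i}{8} \cdot 14} = \frac{22715}{\frac{483}{4} i} = 22715 \left(- \frac{4 i}{483}\right) = - \frac{12980 i}{69}$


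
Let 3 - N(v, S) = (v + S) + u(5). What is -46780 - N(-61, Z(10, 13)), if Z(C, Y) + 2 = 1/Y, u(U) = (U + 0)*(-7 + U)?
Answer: -609127/13 ≈ -46856.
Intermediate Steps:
u(U) = U*(-7 + U)
Z(C, Y) = -2 + 1/Y
N(v, S) = 13 - S - v (N(v, S) = 3 - ((v + S) + 5*(-7 + 5)) = 3 - ((S + v) + 5*(-2)) = 3 - ((S + v) - 10) = 3 - (-10 + S + v) = 3 + (10 - S - v) = 13 - S - v)
-46780 - N(-61, Z(10, 13)) = -46780 - (13 - (-2 + 1/13) - 1*(-61)) = -46780 - (13 - (-2 + 1/13) + 61) = -46780 - (13 - 1*(-25/13) + 61) = -46780 - (13 + 25/13 + 61) = -46780 - 1*987/13 = -46780 - 987/13 = -609127/13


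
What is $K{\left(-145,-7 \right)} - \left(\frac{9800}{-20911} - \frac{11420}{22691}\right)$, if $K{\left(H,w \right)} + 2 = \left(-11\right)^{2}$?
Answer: $\frac{56925664039}{474491501} \approx 119.97$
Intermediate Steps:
$K{\left(H,w \right)} = 119$ ($K{\left(H,w \right)} = -2 + \left(-11\right)^{2} = -2 + 121 = 119$)
$K{\left(-145,-7 \right)} - \left(\frac{9800}{-20911} - \frac{11420}{22691}\right) = 119 - \left(\frac{9800}{-20911} - \frac{11420}{22691}\right) = 119 - \left(9800 \left(- \frac{1}{20911}\right) - \frac{11420}{22691}\right) = 119 - \left(- \frac{9800}{20911} - \frac{11420}{22691}\right) = 119 - - \frac{461175420}{474491501} = 119 + \frac{461175420}{474491501} = \frac{56925664039}{474491501}$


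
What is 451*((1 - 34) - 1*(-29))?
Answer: -1804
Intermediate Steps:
451*((1 - 34) - 1*(-29)) = 451*(-33 + 29) = 451*(-4) = -1804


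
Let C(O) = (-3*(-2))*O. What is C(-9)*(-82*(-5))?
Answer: -22140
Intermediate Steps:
C(O) = 6*O
C(-9)*(-82*(-5)) = (6*(-9))*(-82*(-5)) = -54*410 = -22140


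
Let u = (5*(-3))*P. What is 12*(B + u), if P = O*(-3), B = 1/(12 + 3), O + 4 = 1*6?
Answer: 5404/5 ≈ 1080.8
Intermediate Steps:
O = 2 (O = -4 + 1*6 = -4 + 6 = 2)
B = 1/15 ≈ 0.066667
P = -6 (P = 2*(-3) = -6)
u = 90 (u = (5*(-3))*(-6) = -15*(-6) = 90)
12*(B + u) = 12*(1/15 + 90) = 12*(1351/15) = 5404/5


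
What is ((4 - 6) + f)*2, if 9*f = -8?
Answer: -52/9 ≈ -5.7778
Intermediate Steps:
f = -8/9 (f = (⅑)*(-8) = -8/9 ≈ -0.88889)
((4 - 6) + f)*2 = ((4 - 6) - 8/9)*2 = (-2 - 8/9)*2 = -26/9*2 = -52/9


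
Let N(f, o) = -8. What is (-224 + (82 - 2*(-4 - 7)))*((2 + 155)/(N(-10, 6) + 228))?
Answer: -942/11 ≈ -85.636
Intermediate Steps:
(-224 + (82 - 2*(-4 - 7)))*((2 + 155)/(N(-10, 6) + 228)) = (-224 + (82 - 2*(-4 - 7)))*((2 + 155)/(-8 + 228)) = (-224 + (82 - 2*(-11)))*(157/220) = (-224 + (82 + 22))*(157*(1/220)) = (-224 + 104)*(157/220) = -120*157/220 = -942/11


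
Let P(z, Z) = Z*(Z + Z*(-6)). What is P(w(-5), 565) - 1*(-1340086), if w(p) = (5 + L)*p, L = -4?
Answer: -256039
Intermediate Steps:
w(p) = p (w(p) = (5 - 4)*p = 1*p = p)
P(z, Z) = -5*Z² (P(z, Z) = Z*(Z - 6*Z) = Z*(-5*Z) = -5*Z²)
P(w(-5), 565) - 1*(-1340086) = -5*565² - 1*(-1340086) = -5*319225 + 1340086 = -1596125 + 1340086 = -256039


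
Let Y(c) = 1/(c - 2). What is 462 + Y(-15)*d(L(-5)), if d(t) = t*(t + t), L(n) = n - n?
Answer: 462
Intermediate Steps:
L(n) = 0
d(t) = 2*t² (d(t) = t*(2*t) = 2*t²)
Y(c) = 1/(-2 + c)
462 + Y(-15)*d(L(-5)) = 462 + (2*0²)/(-2 - 15) = 462 + (2*0)/(-17) = 462 - 1/17*0 = 462 + 0 = 462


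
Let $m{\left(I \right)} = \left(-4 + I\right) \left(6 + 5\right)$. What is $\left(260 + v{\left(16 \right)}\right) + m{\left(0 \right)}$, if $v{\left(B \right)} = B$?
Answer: $232$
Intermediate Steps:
$m{\left(I \right)} = -44 + 11 I$ ($m{\left(I \right)} = \left(-4 + I\right) 11 = -44 + 11 I$)
$\left(260 + v{\left(16 \right)}\right) + m{\left(0 \right)} = \left(260 + 16\right) + \left(-44 + 11 \cdot 0\right) = 276 + \left(-44 + 0\right) = 276 - 44 = 232$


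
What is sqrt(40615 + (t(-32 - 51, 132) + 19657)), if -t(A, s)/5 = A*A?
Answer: sqrt(25827) ≈ 160.71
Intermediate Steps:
t(A, s) = -5*A**2 (t(A, s) = -5*A*A = -5*A**2)
sqrt(40615 + (t(-32 - 51, 132) + 19657)) = sqrt(40615 + (-5*(-32 - 51)**2 + 19657)) = sqrt(40615 + (-5*(-83)**2 + 19657)) = sqrt(40615 + (-5*6889 + 19657)) = sqrt(40615 + (-34445 + 19657)) = sqrt(40615 - 14788) = sqrt(25827)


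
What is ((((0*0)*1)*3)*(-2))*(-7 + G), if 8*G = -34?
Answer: 0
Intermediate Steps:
G = -17/4 (G = (⅛)*(-34) = -17/4 ≈ -4.2500)
((((0*0)*1)*3)*(-2))*(-7 + G) = ((((0*0)*1)*3)*(-2))*(-7 - 17/4) = (((0*1)*3)*(-2))*(-45/4) = ((0*3)*(-2))*(-45/4) = (0*(-2))*(-45/4) = 0*(-45/4) = 0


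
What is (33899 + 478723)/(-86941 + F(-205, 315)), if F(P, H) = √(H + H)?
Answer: -44567869302/7558736851 - 1537866*√70/7558736851 ≈ -5.8979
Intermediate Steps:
F(P, H) = √2*√H (F(P, H) = √(2*H) = √2*√H)
(33899 + 478723)/(-86941 + F(-205, 315)) = (33899 + 478723)/(-86941 + √2*√315) = 512622/(-86941 + √2*(3*√35)) = 512622/(-86941 + 3*√70)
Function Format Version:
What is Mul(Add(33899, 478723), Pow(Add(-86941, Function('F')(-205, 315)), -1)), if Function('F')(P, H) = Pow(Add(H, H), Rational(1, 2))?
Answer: Add(Rational(-44567869302, 7558736851), Mul(Rational(-1537866, 7558736851), Pow(70, Rational(1, 2)))) ≈ -5.8979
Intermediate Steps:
Function('F')(P, H) = Mul(Pow(2, Rational(1, 2)), Pow(H, Rational(1, 2))) (Function('F')(P, H) = Pow(Mul(2, H), Rational(1, 2)) = Mul(Pow(2, Rational(1, 2)), Pow(H, Rational(1, 2))))
Mul(Add(33899, 478723), Pow(Add(-86941, Function('F')(-205, 315)), -1)) = Mul(Add(33899, 478723), Pow(Add(-86941, Mul(Pow(2, Rational(1, 2)), Pow(315, Rational(1, 2)))), -1)) = Mul(512622, Pow(Add(-86941, Mul(Pow(2, Rational(1, 2)), Mul(3, Pow(35, Rational(1, 2))))), -1)) = Mul(512622, Pow(Add(-86941, Mul(3, Pow(70, Rational(1, 2)))), -1))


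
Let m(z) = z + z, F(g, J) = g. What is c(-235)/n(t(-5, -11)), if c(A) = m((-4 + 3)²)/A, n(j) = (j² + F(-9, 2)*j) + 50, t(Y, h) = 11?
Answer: -1/8460 ≈ -0.00011820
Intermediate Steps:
n(j) = 50 + j² - 9*j (n(j) = (j² - 9*j) + 50 = 50 + j² - 9*j)
m(z) = 2*z
c(A) = 2/A (c(A) = (2*(-4 + 3)²)/A = (2*(-1)²)/A = (2*1)/A = 2/A)
c(-235)/n(t(-5, -11)) = (2/(-235))/(50 + 11² - 9*11) = (2*(-1/235))/(50 + 121 - 99) = -2/235/72 = -2/235*1/72 = -1/8460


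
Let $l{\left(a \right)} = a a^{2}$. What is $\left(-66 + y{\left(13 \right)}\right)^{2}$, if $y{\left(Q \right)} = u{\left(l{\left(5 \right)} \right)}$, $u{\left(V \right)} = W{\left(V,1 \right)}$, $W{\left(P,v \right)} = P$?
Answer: $3481$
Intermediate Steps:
$l{\left(a \right)} = a^{3}$
$u{\left(V \right)} = V$
$y{\left(Q \right)} = 125$ ($y{\left(Q \right)} = 5^{3} = 125$)
$\left(-66 + y{\left(13 \right)}\right)^{2} = \left(-66 + 125\right)^{2} = 59^{2} = 3481$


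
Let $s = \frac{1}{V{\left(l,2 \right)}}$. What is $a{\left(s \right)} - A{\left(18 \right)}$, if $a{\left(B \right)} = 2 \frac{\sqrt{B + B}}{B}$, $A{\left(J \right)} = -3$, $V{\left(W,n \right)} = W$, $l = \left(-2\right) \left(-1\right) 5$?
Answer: $3 + 4 \sqrt{5} \approx 11.944$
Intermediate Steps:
$l = 10$ ($l = 2 \cdot 5 = 10$)
$s = \frac{1}{10} \approx 0.1$
$a{\left(B \right)} = \frac{2 \sqrt{2}}{\sqrt{B}}$ ($a{\left(B \right)} = 2 \frac{\sqrt{2 B}}{B} = 2 \frac{\sqrt{2} \sqrt{B}}{B} = 2 \frac{\sqrt{2}}{\sqrt{B}} = \frac{2 \sqrt{2}}{\sqrt{B}}$)
$a{\left(s \right)} - A{\left(18 \right)} = 2 \sqrt{2} \frac{1}{\sqrt{\frac{1}{10}}} - -3 = 2 \sqrt{2} \sqrt{10} + 3 = 4 \sqrt{5} + 3 = 3 + 4 \sqrt{5}$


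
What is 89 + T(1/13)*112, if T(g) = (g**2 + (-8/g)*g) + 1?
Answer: -117343/169 ≈ -694.34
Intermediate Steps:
T(g) = -7 + g**2 (T(g) = (g**2 - 8) + 1 = (-8 + g**2) + 1 = -7 + g**2)
89 + T(1/13)*112 = 89 + (-7 + (1/13)**2)*112 = 89 + (-7 + 1/169)*112 = 89 - 1182/169*112 = 89 - 132384/169 = -117343/169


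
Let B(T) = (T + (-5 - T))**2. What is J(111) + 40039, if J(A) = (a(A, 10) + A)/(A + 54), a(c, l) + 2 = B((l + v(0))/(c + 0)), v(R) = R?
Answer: 6606569/165 ≈ 40040.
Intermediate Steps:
B(T) = 25 (B(T) = (-5)**2 = 25)
a(c, l) = 23 (a(c, l) = -2 + 25 = 23)
J(A) = (23 + A)/(54 + A) (J(A) = (23 + A)/(A + 54) = (23 + A)/(54 + A))
J(111) + 40039 = (23 + 111)/(54 + 111) + 40039 = 134/165 + 40039 = 6606569/165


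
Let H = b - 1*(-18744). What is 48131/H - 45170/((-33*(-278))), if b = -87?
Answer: -66863816/28526553 ≈ -2.3439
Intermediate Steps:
H = 18657 (H = -87 - 1*(-18744) = -87 + 18744 = 18657)
48131/H - 45170/((-33*(-278))) = 48131/18657 - 45170/((-33*(-278))) = 48131*(1/18657) - 45170/9174 = 48131/18657 - 45170*1/9174 = 48131/18657 - 22585/4587 = -66863816/28526553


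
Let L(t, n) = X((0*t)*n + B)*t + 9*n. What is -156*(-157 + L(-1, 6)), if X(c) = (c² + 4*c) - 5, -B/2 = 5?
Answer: 24648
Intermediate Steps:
B = -10 (B = -2*5 = -10)
X(c) = -5 + c² + 4*c
L(t, n) = 9*n + 55*t (L(t, n) = (-5 + ((0*t)*n - 10)² + 4*((0*t)*n - 10))*t + 9*n = (-5 + (0*n - 10)² + 4*(0*n - 10))*t + 9*n = (-5 + (0 - 10)² + 4*(0 - 10))*t + 9*n = (-5 + (-10)² + 4*(-10))*t + 9*n = (-5 + 100 - 40)*t + 9*n = 55*t + 9*n = 9*n + 55*t)
-156*(-157 + L(-1, 6)) = -156*(-157 + (9*6 + 55*(-1))) = -156*(-157 + (54 - 55)) = -156*(-157 - 1) = -156*(-158) = 24648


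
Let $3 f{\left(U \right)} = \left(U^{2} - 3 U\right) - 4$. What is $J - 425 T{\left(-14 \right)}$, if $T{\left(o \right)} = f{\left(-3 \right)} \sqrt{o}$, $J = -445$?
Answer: $-445 - \frac{5950 i \sqrt{14}}{3} \approx -445.0 - 7421.0 i$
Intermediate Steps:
$f{\left(U \right)} = - \frac{4}{3} - U + \frac{U^{2}}{3}$ ($f{\left(U \right)} = \frac{\left(U^{2} - 3 U\right) - 4}{3} = \frac{-4 + U^{2} - 3 U}{3} = - \frac{4}{3} - U + \frac{U^{2}}{3}$)
$T{\left(o \right)} = \frac{14 \sqrt{o}}{3}$ ($T{\left(o \right)} = \left(- \frac{4}{3} - -3 + \frac{\left(-3\right)^{2}}{3}\right) \sqrt{o} = \left(- \frac{4}{3} + 3 + \frac{1}{3} \cdot 9\right) \sqrt{o} = \left(- \frac{4}{3} + 3 + 3\right) \sqrt{o} = \frac{14 \sqrt{o}}{3}$)
$J - 425 T{\left(-14 \right)} = -445 - 425 \frac{14 \sqrt{-14}}{3} = -445 - 425 \frac{14 i \sqrt{14}}{3} = -445 - \frac{5950 i \sqrt{14}}{3}$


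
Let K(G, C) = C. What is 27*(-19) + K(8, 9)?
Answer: -504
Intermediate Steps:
27*(-19) + K(8, 9) = 27*(-19) + 9 = -513 + 9 = -504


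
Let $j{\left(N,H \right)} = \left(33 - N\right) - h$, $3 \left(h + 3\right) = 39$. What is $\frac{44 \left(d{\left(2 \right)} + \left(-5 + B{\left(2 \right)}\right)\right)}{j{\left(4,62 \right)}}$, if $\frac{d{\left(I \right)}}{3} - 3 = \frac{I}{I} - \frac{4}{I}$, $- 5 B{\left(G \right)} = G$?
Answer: $\frac{132}{95} \approx 1.3895$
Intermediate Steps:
$B{\left(G \right)} = - \frac{G}{5}$
$h = 10$ ($h = -3 + \frac{1}{3} \cdot 39 = -3 + 13 = 10$)
$d{\left(I \right)} = 12 - \frac{12}{I}$ ($d{\left(I \right)} = 9 + 3 \left(\frac{I}{I} - \frac{4}{I}\right) = 9 + 3 \left(1 - \frac{4}{I}\right) = 9 + \left(3 - \frac{12}{I}\right) = 12 - \frac{12}{I}$)
$j{\left(N,H \right)} = 23 - N$ ($j{\left(N,H \right)} = \left(33 - N\right) - 10 = 23 - N$)
$\frac{44 \left(d{\left(2 \right)} + \left(-5 + B{\left(2 \right)}\right)\right)}{j{\left(4,62 \right)}} = \frac{44 \left(\left(12 - \frac{12}{2}\right) - \frac{27}{5}\right)}{23 - 4} = \frac{44 \left(\left(12 - 6\right) - \frac{27}{5}\right)}{23 - 4} = \frac{44 \left(\left(12 - 6\right) - \frac{27}{5}\right)}{19} = 44 \left(6 - \frac{27}{5}\right) \frac{1}{19} = 44 \cdot \frac{3}{5} \cdot \frac{1}{19} = \frac{132}{5} \cdot \frac{1}{19} = \frac{132}{95}$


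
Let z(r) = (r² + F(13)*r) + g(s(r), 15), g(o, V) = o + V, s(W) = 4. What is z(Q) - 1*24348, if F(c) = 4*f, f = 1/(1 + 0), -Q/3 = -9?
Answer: -23492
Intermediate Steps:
Q = 27 (Q = -3*(-9) = 27)
f = 1 (f = 1/1 = 1)
F(c) = 4 (F(c) = 4*1 = 4)
g(o, V) = V + o
z(r) = 19 + r² + 4*r (z(r) = (r² + 4*r) + (15 + 4) = (r² + 4*r) + 19 = 19 + r² + 4*r)
z(Q) - 1*24348 = (19 + 27² + 4*27) - 1*24348 = (19 + 729 + 108) - 24348 = 856 - 24348 = -23492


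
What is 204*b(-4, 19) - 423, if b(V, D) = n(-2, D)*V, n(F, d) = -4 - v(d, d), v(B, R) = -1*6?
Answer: -2055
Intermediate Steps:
v(B, R) = -6
n(F, d) = 2 (n(F, d) = -4 - 1*(-6) = -4 + 6 = 2)
b(V, D) = 2*V
204*b(-4, 19) - 423 = 204*(2*(-4)) - 423 = 204*(-8) - 423 = -1632 - 423 = -2055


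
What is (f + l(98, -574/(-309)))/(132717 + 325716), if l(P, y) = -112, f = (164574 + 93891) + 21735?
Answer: 280088/458433 ≈ 0.61097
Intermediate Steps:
f = 280200 (f = 258465 + 21735 = 280200)
(f + l(98, -574/(-309)))/(132717 + 325716) = (280200 - 112)/(132717 + 325716) = 280088/458433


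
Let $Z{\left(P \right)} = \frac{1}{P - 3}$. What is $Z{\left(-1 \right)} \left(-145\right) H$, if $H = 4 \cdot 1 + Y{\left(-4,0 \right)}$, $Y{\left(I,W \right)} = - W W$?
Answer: $145$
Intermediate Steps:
$Z{\left(P \right)} = \frac{1}{-3 + P}$
$Y{\left(I,W \right)} = - W^{2}$
$H = 4$ ($H = 4 \cdot 1 - 0^{2} = 4 - 0 = 4 + 0 = 4$)
$Z{\left(-1 \right)} \left(-145\right) H = \frac{1}{-3 - 1} \left(-145\right) 4 = \frac{1}{-4} \left(-145\right) 4 = \left(- \frac{1}{4}\right) \left(-145\right) 4 = \frac{145}{4} \cdot 4 = 145$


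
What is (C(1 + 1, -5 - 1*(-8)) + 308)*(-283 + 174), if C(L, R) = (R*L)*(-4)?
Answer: -30956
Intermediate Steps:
C(L, R) = -4*L*R (C(L, R) = (L*R)*(-4) = -4*L*R)
(C(1 + 1, -5 - 1*(-8)) + 308)*(-283 + 174) = (-4*(1 + 1)*(-5 - 1*(-8)) + 308)*(-283 + 174) = (-4*2*(-5 + 8) + 308)*(-109) = (-4*2*3 + 308)*(-109) = (-24 + 308)*(-109) = 284*(-109) = -30956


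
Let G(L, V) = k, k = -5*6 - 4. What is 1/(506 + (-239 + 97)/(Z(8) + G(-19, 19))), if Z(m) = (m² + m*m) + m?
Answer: 51/25735 ≈ 0.0019817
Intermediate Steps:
k = -34 (k = -30 - 4 = -34)
G(L, V) = -34
Z(m) = m + 2*m² (Z(m) = (m² + m²) + m = 2*m² + m = m + 2*m²)
1/(506 + (-239 + 97)/(Z(8) + G(-19, 19))) = 1/(506 + (-239 + 97)/(8*(1 + 2*8) - 34)) = 1/(506 - 142/(8*(1 + 16) - 34)) = 1/(506 - 142/(8*17 - 34)) = 1/(506 - 142/(136 - 34)) = 1/(506 - 142/102) = 1/(506 - 142*1/102) = 1/(506 - 71/51) = 1/(25735/51) = 51/25735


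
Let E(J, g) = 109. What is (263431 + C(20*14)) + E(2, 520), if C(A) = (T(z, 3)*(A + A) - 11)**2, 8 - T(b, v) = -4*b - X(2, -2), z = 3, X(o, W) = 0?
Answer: 125457261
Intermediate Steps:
T(b, v) = 8 + 4*b (T(b, v) = 8 - (-4*b - 1*0) = 8 - (-4*b + 0) = 8 - (-4)*b = 8 + 4*b)
C(A) = (-11 + 40*A)**2 (C(A) = ((8 + 4*3)*(A + A) - 11)**2 = ((8 + 12)*(2*A) - 11)**2 = (20*(2*A) - 11)**2 = (40*A - 11)**2 = (-11 + 40*A)**2)
(263431 + C(20*14)) + E(2, 520) = (263431 + (-11 + 40*(20*14))**2) + 109 = (263431 + (-11 + 40*280)**2) + 109 = (263431 + (-11 + 11200)**2) + 109 = (263431 + 11189**2) + 109 = (263431 + 125193721) + 109 = 125457152 + 109 = 125457261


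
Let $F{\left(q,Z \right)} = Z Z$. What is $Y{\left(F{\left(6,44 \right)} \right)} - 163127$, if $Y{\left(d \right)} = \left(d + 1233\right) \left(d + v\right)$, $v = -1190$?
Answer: $2200947$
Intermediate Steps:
$F{\left(q,Z \right)} = Z^{2}$
$Y{\left(d \right)} = \left(-1190 + d\right) \left(1233 + d\right)$ ($Y{\left(d \right)} = \left(d + 1233\right) \left(d - 1190\right) = \left(1233 + d\right) \left(-1190 + d\right) = \left(-1190 + d\right) \left(1233 + d\right)$)
$Y{\left(F{\left(6,44 \right)} \right)} - 163127 = \left(-1467270 + \left(44^{2}\right)^{2} + 43 \cdot 44^{2}\right) - 163127 = \left(-1467270 + 1936^{2} + 43 \cdot 1936\right) - 163127 = \left(-1467270 + 3748096 + 83248\right) - 163127 = 2364074 - 163127 = 2200947$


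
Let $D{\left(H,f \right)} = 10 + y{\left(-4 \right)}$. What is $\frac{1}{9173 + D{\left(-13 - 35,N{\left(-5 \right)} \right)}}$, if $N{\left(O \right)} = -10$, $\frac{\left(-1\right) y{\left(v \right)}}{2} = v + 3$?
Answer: $\frac{1}{9185} \approx 0.00010887$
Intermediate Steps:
$y{\left(v \right)} = -6 - 2 v$ ($y{\left(v \right)} = - 2 \left(v + 3\right) = - 2 \left(3 + v\right) = -6 - 2 v$)
$D{\left(H,f \right)} = 12$ ($D{\left(H,f \right)} = 10 - -2 = 10 + \left(-6 + 8\right) = 10 + 2 = 12$)
$\frac{1}{9173 + D{\left(-13 - 35,N{\left(-5 \right)} \right)}} = \frac{1}{9173 + 12} = \frac{1}{9185}$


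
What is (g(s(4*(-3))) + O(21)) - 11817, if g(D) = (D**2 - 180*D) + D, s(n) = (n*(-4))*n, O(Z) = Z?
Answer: 423084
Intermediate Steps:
s(n) = -4*n**2 (s(n) = (-4*n)*n = -4*n**2)
g(D) = D**2 - 179*D
(g(s(4*(-3))) + O(21)) - 11817 = ((-4*(4*(-3))**2)*(-179 - 4*(4*(-3))**2) + 21) - 11817 = ((-4*(-12)**2)*(-179 - 4*(-12)**2) + 21) - 11817 = ((-4*144)*(-179 - 4*144) + 21) - 11817 = (-576*(-179 - 576) + 21) - 11817 = (-576*(-755) + 21) - 11817 = (434880 + 21) - 11817 = 434901 - 11817 = 423084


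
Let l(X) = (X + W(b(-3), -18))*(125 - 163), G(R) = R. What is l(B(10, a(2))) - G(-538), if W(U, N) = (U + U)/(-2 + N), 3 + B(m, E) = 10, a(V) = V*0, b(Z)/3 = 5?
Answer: 329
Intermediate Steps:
b(Z) = 15 (b(Z) = 3*5 = 15)
a(V) = 0
B(m, E) = 7 (B(m, E) = -3 + 10 = 7)
W(U, N) = 2*U/(-2 + N) (W(U, N) = (2*U)/(-2 + N) = 2*U/(-2 + N))
l(X) = 57 - 38*X (l(X) = (X + 2*15/(-2 - 18))*(125 - 163) = (X + 2*15/(-20))*(-38) = (X + 2*15*(-1/20))*(-38) = (X - 3/2)*(-38) = (-3/2 + X)*(-38) = 57 - 38*X)
l(B(10, a(2))) - G(-538) = (57 - 38*7) - 1*(-538) = (57 - 266) + 538 = -209 + 538 = 329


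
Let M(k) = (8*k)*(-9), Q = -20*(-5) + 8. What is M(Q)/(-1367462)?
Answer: 3888/683731 ≈ 0.0056864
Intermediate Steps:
Q = 108 (Q = 100 + 8 = 108)
M(k) = -72*k
M(Q)/(-1367462) = -72*108/(-1367462) = -7776*(-1/1367462) = 3888/683731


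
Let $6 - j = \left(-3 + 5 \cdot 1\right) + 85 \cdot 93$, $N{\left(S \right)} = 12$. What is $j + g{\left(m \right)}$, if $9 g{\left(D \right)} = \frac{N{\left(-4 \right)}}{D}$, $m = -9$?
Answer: $- \frac{213331}{27} \approx -7901.1$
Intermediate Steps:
$g{\left(D \right)} = \frac{4}{3 D}$ ($g{\left(D \right)} = \frac{12 \frac{1}{D}}{9} = \frac{4}{3 D}$)
$j = -7901$ ($j = 6 - \left(\left(-3 + 5 \cdot 1\right) + 85 \cdot 93\right) = 6 - \left(\left(-3 + 5\right) + 7905\right) = 6 - \left(2 + 7905\right) = 6 - 7907 = -7901$)
$j + g{\left(m \right)} = -7901 + \frac{4}{3 \left(-9\right)} = -7901 + \frac{4}{3} \left(- \frac{1}{9}\right) = -7901 - \frac{4}{27} = - \frac{213331}{27}$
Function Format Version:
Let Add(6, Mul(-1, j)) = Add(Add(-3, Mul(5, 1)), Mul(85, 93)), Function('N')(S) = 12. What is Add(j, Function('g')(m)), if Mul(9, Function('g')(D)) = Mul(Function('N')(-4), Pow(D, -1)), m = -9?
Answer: Rational(-213331, 27) ≈ -7901.1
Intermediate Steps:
Function('g')(D) = Mul(Rational(4, 3), Pow(D, -1)) (Function('g')(D) = Mul(Rational(1, 9), Mul(12, Pow(D, -1))) = Mul(Rational(4, 3), Pow(D, -1)))
j = -7901 (j = Add(6, Mul(-1, Add(Add(-3, Mul(5, 1)), Mul(85, 93)))) = Add(6, Mul(-1, Add(Add(-3, 5), 7905))) = Add(6, Mul(-1, Add(2, 7905))) = Add(6, Mul(-1, 7907)) = Add(6, -7907) = -7901)
Add(j, Function('g')(m)) = Add(-7901, Mul(Rational(4, 3), Pow(-9, -1))) = Add(-7901, Mul(Rational(4, 3), Rational(-1, 9))) = Add(-7901, Rational(-4, 27)) = Rational(-213331, 27)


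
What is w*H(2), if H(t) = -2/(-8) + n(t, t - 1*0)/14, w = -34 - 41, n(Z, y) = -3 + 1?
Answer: -225/28 ≈ -8.0357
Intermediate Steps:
n(Z, y) = -2
w = -75
H(t) = 3/28 (H(t) = -2/(-8) - 2/14 = -2*(-⅛) - 2*1/14 = ¼ - ⅐ = 3/28)
w*H(2) = -75*3/28 = -225/28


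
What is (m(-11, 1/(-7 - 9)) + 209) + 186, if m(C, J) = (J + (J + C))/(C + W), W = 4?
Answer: 22209/56 ≈ 396.59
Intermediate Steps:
m(C, J) = (C + 2*J)/(4 + C) (m(C, J) = (J + (J + C))/(C + 4) = (J + (C + J))/(4 + C) = (C + 2*J)/(4 + C))
(m(-11, 1/(-7 - 9)) + 209) + 186 = ((-11 + 2/(-7 - 9))/(4 - 11) + 209) + 186 = ((-11 + 2/(-16))/(-7) + 209) + 186 = (-(-11 + 2*(-1/16))/7 + 209) + 186 = (-(-11 - 1/8)/7 + 209) + 186 = (-1/7*(-89/8) + 209) + 186 = (89/56 + 209) + 186 = 11793/56 + 186 = 22209/56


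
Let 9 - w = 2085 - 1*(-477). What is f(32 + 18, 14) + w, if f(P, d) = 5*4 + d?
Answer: -2519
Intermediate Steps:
f(P, d) = 20 + d
w = -2553 (w = 9 - (2085 - 1*(-477)) = 9 - (2085 + 477) = 9 - 1*2562 = 9 - 2562 = -2553)
f(32 + 18, 14) + w = (20 + 14) - 2553 = 34 - 2553 = -2519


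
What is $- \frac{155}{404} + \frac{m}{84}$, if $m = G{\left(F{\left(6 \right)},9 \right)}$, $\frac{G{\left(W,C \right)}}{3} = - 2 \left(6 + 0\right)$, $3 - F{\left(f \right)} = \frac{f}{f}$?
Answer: $- \frac{2297}{2828} \approx -0.81223$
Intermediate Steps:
$F{\left(f \right)} = 2$ ($F{\left(f \right)} = 3 - \frac{f}{f} = 3 - 1 = 2$)
$G{\left(W,C \right)} = -36$ ($G{\left(W,C \right)} = 3 \left(- 2 \left(6 + 0\right)\right) = 3 \left(\left(-2\right) 6\right) = 3 \left(-12\right) = -36$)
$m = -36$
$- \frac{155}{404} + \frac{m}{84} = - \frac{155}{404} - \frac{36}{84} = \left(-155\right) \frac{1}{404} - \frac{3}{7} = - \frac{155}{404} - \frac{3}{7} = - \frac{2297}{2828}$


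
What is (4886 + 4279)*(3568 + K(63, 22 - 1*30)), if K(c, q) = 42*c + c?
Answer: 57528705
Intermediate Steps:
K(c, q) = 43*c
(4886 + 4279)*(3568 + K(63, 22 - 1*30)) = (4886 + 4279)*(3568 + 43*63) = 9165*(3568 + 2709) = 9165*6277 = 57528705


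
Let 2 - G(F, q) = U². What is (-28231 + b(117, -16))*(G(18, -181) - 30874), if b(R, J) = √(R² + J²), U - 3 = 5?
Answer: 873354216 - 30936*√13945 ≈ 8.6970e+8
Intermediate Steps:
U = 8 (U = 3 + 5 = 8)
b(R, J) = √(J² + R²)
G(F, q) = -62 (G(F, q) = 2 - 1*8² = 2 - 1*64 = 2 - 64 = -62)
(-28231 + b(117, -16))*(G(18, -181) - 30874) = (-28231 + √((-16)² + 117²))*(-62 - 30874) = (-28231 + √(256 + 13689))*(-30936) = (-28231 + √13945)*(-30936) = 873354216 - 30936*√13945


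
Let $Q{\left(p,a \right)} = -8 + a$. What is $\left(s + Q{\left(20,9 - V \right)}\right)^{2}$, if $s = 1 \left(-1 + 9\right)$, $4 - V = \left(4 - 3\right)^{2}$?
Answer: $36$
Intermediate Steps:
$V = 3$ ($V = 4 - \left(4 - 3\right)^{2} = 4 - 1^{2} = 4 - 1 = 3$)
$s = 8$ ($s = 1 \cdot 8 = 8$)
$\left(s + Q{\left(20,9 - V \right)}\right)^{2} = \left(8 + \left(-8 + \left(9 - 3\right)\right)\right)^{2} = \left(8 + \left(-8 + 6\right)\right)^{2} = \left(8 - 2\right)^{2} = 6^{2} = 36$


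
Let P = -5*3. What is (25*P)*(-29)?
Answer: 10875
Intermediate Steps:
P = -15
(25*P)*(-29) = (25*(-15))*(-29) = -375*(-29) = 10875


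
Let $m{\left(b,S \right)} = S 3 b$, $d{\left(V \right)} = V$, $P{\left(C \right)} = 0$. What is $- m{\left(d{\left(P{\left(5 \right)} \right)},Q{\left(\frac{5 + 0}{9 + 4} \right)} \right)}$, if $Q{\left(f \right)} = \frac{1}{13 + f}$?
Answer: $0$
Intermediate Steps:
$m{\left(b,S \right)} = 3 S b$
$- m{\left(d{\left(P{\left(5 \right)} \right)},Q{\left(\frac{5 + 0}{9 + 4} \right)} \right)} = - \frac{3 \cdot 0}{13 + \frac{5 + 0}{9 + 4}} = - \frac{3 \cdot 0}{13 + \frac{5}{13}} = - \frac{3 \cdot 0}{\frac{174}{13}} = - \frac{3 \cdot 13 \cdot 0}{174} = \left(-1\right) 0 = 0$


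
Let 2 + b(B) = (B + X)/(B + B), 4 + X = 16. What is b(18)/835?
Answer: -7/5010 ≈ -0.0013972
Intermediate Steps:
X = 12 (X = -4 + 16 = 12)
b(B) = -2 + (12 + B)/(2*B) (b(B) = -2 + (B + 12)/(B + B) = -2 + (12 + B)/((2*B)) = -2 + (12 + B)*(1/(2*B)) = -2 + (12 + B)/(2*B))
b(18)/835 = (-3/2 + 6/18)/835 = (-3/2 + 6*(1/18))*(1/835) = (-3/2 + ⅓)*(1/835) = -7/6*1/835 = -7/5010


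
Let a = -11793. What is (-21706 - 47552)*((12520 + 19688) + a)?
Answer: -1413902070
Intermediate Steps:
(-21706 - 47552)*((12520 + 19688) + a) = (-21706 - 47552)*((12520 + 19688) - 11793) = -69258*(32208 - 11793) = -69258*20415 = -1413902070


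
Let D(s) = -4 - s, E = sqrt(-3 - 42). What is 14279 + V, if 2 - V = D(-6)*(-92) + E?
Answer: 14465 - 3*I*sqrt(5) ≈ 14465.0 - 6.7082*I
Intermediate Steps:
E = 3*I*sqrt(5) (E = sqrt(-45) = 3*I*sqrt(5) ≈ 6.7082*I)
V = 186 - 3*I*sqrt(5) (V = 2 - ((-4 - 1*(-6))*(-92) + 3*I*sqrt(5)) = 2 - ((-4 + 6)*(-92) + 3*I*sqrt(5)) = 2 - (2*(-92) + 3*I*sqrt(5)) = 2 - (-184 + 3*I*sqrt(5)) = 2 + (184 - 3*I*sqrt(5)) = 186 - 3*I*sqrt(5) ≈ 186.0 - 6.7082*I)
14279 + V = 14279 + (186 - 3*I*sqrt(5)) = 14465 - 3*I*sqrt(5)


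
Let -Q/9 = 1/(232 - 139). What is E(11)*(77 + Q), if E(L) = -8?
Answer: -19072/31 ≈ -615.23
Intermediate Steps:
Q = -3/31 (Q = -9/(232 - 139) = -9/93 = -9*1/93 = -3/31 ≈ -0.096774)
E(11)*(77 + Q) = -8*(77 - 3/31) = -8*2384/31 = -19072/31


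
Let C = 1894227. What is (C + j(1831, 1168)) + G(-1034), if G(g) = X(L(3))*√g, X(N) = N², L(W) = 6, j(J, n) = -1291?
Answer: 1892936 + 36*I*√1034 ≈ 1.8929e+6 + 1157.6*I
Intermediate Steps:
G(g) = 36*√g (G(g) = 6²*√g = 36*√g)
(C + j(1831, 1168)) + G(-1034) = (1894227 - 1291) + 36*√(-1034) = 1892936 + 36*(I*√1034) = 1892936 + 36*I*√1034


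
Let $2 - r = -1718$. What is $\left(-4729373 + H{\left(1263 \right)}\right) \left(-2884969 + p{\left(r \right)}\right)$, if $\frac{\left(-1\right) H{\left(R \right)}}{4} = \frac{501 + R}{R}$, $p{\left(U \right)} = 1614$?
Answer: $\frac{5740956983231675}{421} \approx 1.3636 \cdot 10^{13}$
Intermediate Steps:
$r = 1720$ ($r = 2 - -1718 = 2 + 1718 = 1720$)
$H{\left(R \right)} = - \frac{4 \left(501 + R\right)}{R}$ ($H{\left(R \right)} = - 4 \frac{501 + R}{R} = - \frac{4 \left(501 + R\right)}{R}$)
$\left(-4729373 + H{\left(1263 \right)}\right) \left(-2884969 + p{\left(r \right)}\right) = \left(-4729373 - \left(4 + \frac{2004}{1263}\right)\right) \left(-2884969 + 1614\right) = \left(-4729373 - \frac{2352}{421}\right) \left(-2883355\right) = \left(- \frac{1991068385}{421}\right) \left(-2883355\right) = \frac{5740956983231675}{421}$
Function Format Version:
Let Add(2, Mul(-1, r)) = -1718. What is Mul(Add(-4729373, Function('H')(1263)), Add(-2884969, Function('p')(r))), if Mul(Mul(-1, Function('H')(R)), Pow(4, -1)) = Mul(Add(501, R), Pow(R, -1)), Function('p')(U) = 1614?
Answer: Rational(5740956983231675, 421) ≈ 1.3636e+13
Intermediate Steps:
r = 1720 (r = Add(2, Mul(-1, -1718)) = Add(2, 1718) = 1720)
Function('H')(R) = Mul(-4, Pow(R, -1), Add(501, R)) (Function('H')(R) = Mul(-4, Mul(Add(501, R), Pow(R, -1))) = Mul(-4, Mul(Pow(R, -1), Add(501, R))) = Mul(-4, Pow(R, -1), Add(501, R)))
Mul(Add(-4729373, Function('H')(1263)), Add(-2884969, Function('p')(r))) = Mul(Add(-4729373, Add(-4, Mul(-2004, Pow(1263, -1)))), Add(-2884969, 1614)) = Mul(Add(-4729373, Add(-4, Mul(-2004, Rational(1, 1263)))), -2883355) = Mul(Add(-4729373, Add(-4, Rational(-668, 421))), -2883355) = Mul(Add(-4729373, Rational(-2352, 421)), -2883355) = Mul(Rational(-1991068385, 421), -2883355) = Rational(5740956983231675, 421)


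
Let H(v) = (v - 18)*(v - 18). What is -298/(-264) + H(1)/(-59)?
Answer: -29357/7788 ≈ -3.7695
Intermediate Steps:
H(v) = (-18 + v)² (H(v) = (-18 + v)*(-18 + v) = (-18 + v)²)
-298/(-264) + H(1)/(-59) = -298/(-264) + (-18 + 1)²/(-59) = -298*(-1/264) + (-17)²*(-1/59) = 149/132 + 289*(-1/59) = 149/132 - 289/59 = -29357/7788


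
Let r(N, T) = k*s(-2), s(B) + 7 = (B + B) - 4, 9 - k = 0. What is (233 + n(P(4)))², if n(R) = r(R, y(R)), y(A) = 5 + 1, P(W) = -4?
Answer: 9604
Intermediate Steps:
k = 9 (k = 9 - 1*0 = 9 + 0 = 9)
y(A) = 6
s(B) = -11 + 2*B (s(B) = -7 + ((B + B) - 4) = -7 + (2*B - 4) = -7 + (-4 + 2*B) = -11 + 2*B)
r(N, T) = -135 (r(N, T) = 9*(-11 + 2*(-2)) = 9*(-11 - 4) = 9*(-15) = -135)
n(R) = -135
(233 + n(P(4)))² = (233 - 135)² = 98² = 9604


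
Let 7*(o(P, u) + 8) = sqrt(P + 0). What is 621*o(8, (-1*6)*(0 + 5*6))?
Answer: -4968 + 1242*sqrt(2)/7 ≈ -4717.1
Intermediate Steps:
o(P, u) = -8 + sqrt(P)/7 (o(P, u) = -8 + sqrt(P + 0)/7 = -8 + sqrt(P)/7)
621*o(8, (-1*6)*(0 + 5*6)) = 621*(-8 + sqrt(8)/7) = 621*(-8 + (2*sqrt(2))/7) = 621*(-8 + 2*sqrt(2)/7) = -4968 + 1242*sqrt(2)/7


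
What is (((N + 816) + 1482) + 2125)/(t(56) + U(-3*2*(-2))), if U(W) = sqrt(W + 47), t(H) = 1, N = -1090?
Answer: -3333/58 + 3333*sqrt(59)/58 ≈ 383.94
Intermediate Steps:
U(W) = sqrt(47 + W)
(((N + 816) + 1482) + 2125)/(t(56) + U(-3*2*(-2))) = (((-1090 + 816) + 1482) + 2125)/(1 + sqrt(47 - 3*2*(-2))) = ((-274 + 1482) + 2125)/(1 + sqrt(47 - 6*(-2))) = (1208 + 2125)/(1 + sqrt(47 + 12)) = 3333/(1 + sqrt(59))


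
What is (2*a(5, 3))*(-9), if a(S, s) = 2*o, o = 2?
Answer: -72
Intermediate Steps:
a(S, s) = 4 (a(S, s) = 2*2 = 4)
(2*a(5, 3))*(-9) = (2*4)*(-9) = 8*(-9) = -72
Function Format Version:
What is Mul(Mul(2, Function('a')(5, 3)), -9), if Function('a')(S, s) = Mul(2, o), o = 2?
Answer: -72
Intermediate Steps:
Function('a')(S, s) = 4 (Function('a')(S, s) = Mul(2, 2) = 4)
Mul(Mul(2, Function('a')(5, 3)), -9) = Mul(Mul(2, 4), -9) = Mul(8, -9) = -72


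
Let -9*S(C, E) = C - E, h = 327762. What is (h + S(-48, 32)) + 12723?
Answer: 3064445/9 ≈ 3.4049e+5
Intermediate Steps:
S(C, E) = -C/9 + E/9 (S(C, E) = -(C - E)/9 = -C/9 + E/9)
(h + S(-48, 32)) + 12723 = (327762 + (-⅑*(-48) + (⅑)*32)) + 12723 = (327762 + (16/3 + 32/9)) + 12723 = (327762 + 80/9) + 12723 = 2949938/9 + 12723 = 3064445/9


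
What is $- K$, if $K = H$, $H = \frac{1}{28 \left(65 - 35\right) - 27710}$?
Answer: $\frac{1}{26870} \approx 3.7216 \cdot 10^{-5}$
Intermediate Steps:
$H = - \frac{1}{26870}$ ($H = \frac{1}{28 \cdot 30 - 27710} = \frac{1}{840 - 27710} = \frac{1}{-26870} = - \frac{1}{26870} \approx -3.7216 \cdot 10^{-5}$)
$K = - \frac{1}{26870} \approx -3.7216 \cdot 10^{-5}$
$- K = \left(-1\right) \left(- \frac{1}{26870}\right) = \frac{1}{26870}$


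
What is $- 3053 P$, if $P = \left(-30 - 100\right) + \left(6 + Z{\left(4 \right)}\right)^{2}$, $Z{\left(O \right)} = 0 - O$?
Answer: $384678$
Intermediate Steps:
$Z{\left(O \right)} = - O$
$P = -126$ ($P = \left(-30 - 100\right) + \left(6 - 4\right)^{2} = -130 + \left(6 - 4\right)^{2} = -130 + 2^{2} = -130 + 4 = -126$)
$- 3053 P = \left(-3053\right) \left(-126\right) = 384678$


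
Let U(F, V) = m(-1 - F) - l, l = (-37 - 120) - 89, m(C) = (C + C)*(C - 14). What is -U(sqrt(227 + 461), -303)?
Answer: -1652 - 128*sqrt(43) ≈ -2491.4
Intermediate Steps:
m(C) = 2*C*(-14 + C) (m(C) = (2*C)*(-14 + C) = 2*C*(-14 + C))
l = -246 (l = -157 - 89 = -246)
U(F, V) = 246 + 2*(-1 - F)*(-15 - F) (U(F, V) = 2*(-1 - F)*(-14 + (-1 - F)) - 1*(-246) = 2*(-1 - F)*(-15 - F) + 246 = 246 + 2*(-1 - F)*(-15 - F))
-U(sqrt(227 + 461), -303) = -(246 + 2*(1 + sqrt(227 + 461))*(15 + sqrt(227 + 461))) = -(246 + 2*(1 + sqrt(688))*(15 + sqrt(688))) = -(246 + 2*(1 + 4*sqrt(43))*(15 + 4*sqrt(43))) = -246 - 2*(1 + 4*sqrt(43))*(15 + 4*sqrt(43))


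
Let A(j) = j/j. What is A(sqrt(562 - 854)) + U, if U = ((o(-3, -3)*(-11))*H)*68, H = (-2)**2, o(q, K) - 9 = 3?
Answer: -35903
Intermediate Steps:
o(q, K) = 12 (o(q, K) = 9 + 3 = 12)
A(j) = 1
H = 4
U = -35904 (U = ((12*(-11))*4)*68 = -132*4*68 = -528*68 = -35904)
A(sqrt(562 - 854)) + U = 1 - 35904 = -35903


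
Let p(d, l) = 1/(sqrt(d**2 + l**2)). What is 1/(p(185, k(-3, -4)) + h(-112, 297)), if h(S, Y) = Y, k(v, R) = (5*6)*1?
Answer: 10432125/3098341124 - 5*sqrt(1405)/3098341124 ≈ 0.0033669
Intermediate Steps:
k(v, R) = 30 (k(v, R) = 30*1 = 30)
p(d, l) = 1/sqrt(d**2 + l**2)
1/(p(185, k(-3, -4)) + h(-112, 297)) = 1/(1/sqrt(185**2 + 30**2) + 297) = 1/(1/sqrt(34225 + 900) + 297) = 1/(1/sqrt(35125) + 297) = 1/(sqrt(1405)/7025 + 297) = 1/(297 + sqrt(1405)/7025)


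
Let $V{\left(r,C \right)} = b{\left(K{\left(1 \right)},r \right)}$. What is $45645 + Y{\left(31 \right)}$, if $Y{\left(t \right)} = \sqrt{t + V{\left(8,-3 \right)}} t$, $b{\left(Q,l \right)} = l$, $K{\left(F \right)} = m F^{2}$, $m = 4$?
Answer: $45645 + 31 \sqrt{39} \approx 45839.0$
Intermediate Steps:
$K{\left(F \right)} = 4 F^{2}$
$V{\left(r,C \right)} = r$
$Y{\left(t \right)} = t \sqrt{8 + t}$ ($Y{\left(t \right)} = \sqrt{t + 8} t = \sqrt{8 + t} t = t \sqrt{8 + t}$)
$45645 + Y{\left(31 \right)} = 45645 + 31 \sqrt{8 + 31} = 45645 + 31 \sqrt{39}$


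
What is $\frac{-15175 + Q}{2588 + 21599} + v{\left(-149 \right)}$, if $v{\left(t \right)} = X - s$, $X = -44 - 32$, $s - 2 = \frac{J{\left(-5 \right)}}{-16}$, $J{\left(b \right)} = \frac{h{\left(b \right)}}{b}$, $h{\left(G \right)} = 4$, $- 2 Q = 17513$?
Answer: $- \frac{38234537}{483740} \approx -79.039$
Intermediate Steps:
$Q = - \frac{17513}{2}$ ($Q = \left(- \frac{1}{2}\right) 17513 = - \frac{17513}{2} \approx -8756.5$)
$J{\left(b \right)} = \frac{4}{b}$
$s = \frac{41}{20}$ ($s = 2 + \frac{4 \frac{1}{-5}}{-16} = 2 + 4 \left(- \frac{1}{5}\right) \left(- \frac{1}{16}\right) = 2 - - \frac{1}{20} = 2 + \frac{1}{20} = \frac{41}{20} \approx 2.05$)
$X = -76$
$v{\left(t \right)} = - \frac{1561}{20}$ ($v{\left(t \right)} = -76 - \frac{41}{20} = - \frac{1561}{20}$)
$\frac{-15175 + Q}{2588 + 21599} + v{\left(-149 \right)} = \frac{-15175 - \frac{17513}{2}}{2588 + 21599} - \frac{1561}{20} = - \frac{47863}{2 \cdot 24187} - \frac{1561}{20} = \left(- \frac{47863}{2}\right) \frac{1}{24187} - \frac{1561}{20} = - \frac{47863}{48374} - \frac{1561}{20} = - \frac{38234537}{483740}$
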